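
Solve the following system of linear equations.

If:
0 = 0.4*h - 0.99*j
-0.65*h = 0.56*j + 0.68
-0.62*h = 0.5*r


Then:
h = -0.78
j = -0.31
r = 0.96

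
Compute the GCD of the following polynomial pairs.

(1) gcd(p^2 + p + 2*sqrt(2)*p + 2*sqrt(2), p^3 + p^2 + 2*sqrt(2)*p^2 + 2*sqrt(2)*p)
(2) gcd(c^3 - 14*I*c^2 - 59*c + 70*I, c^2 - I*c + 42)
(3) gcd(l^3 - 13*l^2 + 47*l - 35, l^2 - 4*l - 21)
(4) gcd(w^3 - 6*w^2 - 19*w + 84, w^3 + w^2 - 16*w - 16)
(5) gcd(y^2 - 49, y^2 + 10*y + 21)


(1) = p^2 + p*(1 + 2*sqrt(2)) + 2*sqrt(2)
(2) = gcd((c - 7*I)*(c - 5*I)*(c - 2*I), (c - 7*I)*(c + 6*I)) = c - 7*I
(3) = l - 7
(4) = gcd((w - 7)*(w - 3)*(w + 4), (w - 4)*(w + 1)*(w + 4)) = w + 4
(5) = gcd((y - 7)*(y + 7), (y + 3)*(y + 7)) = y + 7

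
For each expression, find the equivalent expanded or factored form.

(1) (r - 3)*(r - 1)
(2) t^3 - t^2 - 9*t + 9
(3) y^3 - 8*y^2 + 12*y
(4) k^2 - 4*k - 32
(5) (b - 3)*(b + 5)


(1) = r^2 - 4*r + 3
(2) = (t - 3)*(t - 1)*(t + 3)
(3) = y*(y - 6)*(y - 2)
(4) = (k - 8)*(k + 4)
(5) = b^2 + 2*b - 15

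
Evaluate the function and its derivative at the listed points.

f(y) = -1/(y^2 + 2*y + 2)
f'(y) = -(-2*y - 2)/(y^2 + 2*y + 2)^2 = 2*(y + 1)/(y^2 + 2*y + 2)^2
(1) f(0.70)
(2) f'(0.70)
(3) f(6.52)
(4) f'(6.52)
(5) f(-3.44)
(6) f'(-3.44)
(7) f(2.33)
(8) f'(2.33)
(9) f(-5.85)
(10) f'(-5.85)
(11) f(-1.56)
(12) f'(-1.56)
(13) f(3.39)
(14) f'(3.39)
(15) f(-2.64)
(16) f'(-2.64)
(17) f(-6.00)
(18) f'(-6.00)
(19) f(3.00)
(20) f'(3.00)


(1) = -0.26
(2) = 0.22
(3) = -0.02
(4) = 0.00
(5) = -0.14
(6) = -0.10
(7) = -0.08
(8) = 0.05
(9) = -0.04
(10) = -0.02
(11) = -0.76
(12) = -0.65
(13) = -0.05
(14) = 0.02
(15) = -0.27
(16) = -0.24
(17) = -0.04
(18) = -0.01
(19) = -0.06
(20) = 0.03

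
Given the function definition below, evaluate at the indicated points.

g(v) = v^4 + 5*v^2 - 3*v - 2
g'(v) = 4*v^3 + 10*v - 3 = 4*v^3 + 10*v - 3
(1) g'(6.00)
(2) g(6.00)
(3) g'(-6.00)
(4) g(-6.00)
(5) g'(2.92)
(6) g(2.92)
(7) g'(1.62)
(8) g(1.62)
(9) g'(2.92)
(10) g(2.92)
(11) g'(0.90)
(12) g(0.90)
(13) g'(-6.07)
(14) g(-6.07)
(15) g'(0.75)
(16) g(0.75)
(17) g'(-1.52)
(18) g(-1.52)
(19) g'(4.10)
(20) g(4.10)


(1) = 921.00
(2) = 1456.00
(3) = -927.00
(4) = 1492.00
(5) = 125.79
(6) = 104.57
(7) = 30.21
(8) = 13.15
(9) = 125.79
(10) = 104.57
(11) = 8.92
(12) = 0.01
(13) = -958.29
(14) = 1557.98
(15) = 6.19
(16) = -1.12
(17) = -32.25
(18) = 19.45
(19) = 313.68
(20) = 352.33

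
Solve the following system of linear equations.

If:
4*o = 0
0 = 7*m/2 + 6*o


Then:
m = 0
o = 0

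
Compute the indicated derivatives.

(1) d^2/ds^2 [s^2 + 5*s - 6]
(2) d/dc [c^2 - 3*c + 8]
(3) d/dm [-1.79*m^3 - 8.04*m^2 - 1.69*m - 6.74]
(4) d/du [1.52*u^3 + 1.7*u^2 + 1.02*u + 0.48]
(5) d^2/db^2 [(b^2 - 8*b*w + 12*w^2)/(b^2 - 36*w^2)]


(1) = 2
(2) = 2*c - 3
(3) = -5.37*m^2 - 16.08*m - 1.69
(4) = 4.56*u^2 + 3.4*u + 1.02
(5) = -16*w/(b^3 + 18*b^2*w + 108*b*w^2 + 216*w^3)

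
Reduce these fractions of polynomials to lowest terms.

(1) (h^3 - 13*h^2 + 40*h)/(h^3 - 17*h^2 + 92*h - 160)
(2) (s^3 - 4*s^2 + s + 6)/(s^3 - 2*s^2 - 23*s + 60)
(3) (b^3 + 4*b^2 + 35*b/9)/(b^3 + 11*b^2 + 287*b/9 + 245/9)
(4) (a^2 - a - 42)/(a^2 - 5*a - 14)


(1) = h/(h - 4)
(2) = (s^2 - s - 2)/(s^2 + s - 20)
(3) = b/(b + 7)
(4) = (a + 6)/(a + 2)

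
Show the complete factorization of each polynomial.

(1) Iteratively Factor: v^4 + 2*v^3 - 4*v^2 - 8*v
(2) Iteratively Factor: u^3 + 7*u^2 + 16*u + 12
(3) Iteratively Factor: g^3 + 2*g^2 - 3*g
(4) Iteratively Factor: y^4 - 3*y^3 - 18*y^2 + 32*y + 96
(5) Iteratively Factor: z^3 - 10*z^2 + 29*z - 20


(1) = (v + 2)*(v^3 - 4*v) = (v - 2)*(v + 2)*(v^2 + 2*v) = v*(v - 2)*(v + 2)*(v + 2)
(2) = (u + 2)*(u^2 + 5*u + 6) = (u + 2)*(u + 3)*(u + 2)
(3) = (g)*(g^2 + 2*g - 3) = g*(g + 3)*(g - 1)
(4) = (y + 2)*(y^3 - 5*y^2 - 8*y + 48) = (y - 4)*(y + 2)*(y^2 - y - 12) = (y - 4)^2*(y + 2)*(y + 3)
(5) = (z - 4)*(z^2 - 6*z + 5) = (z - 4)*(z - 1)*(z - 5)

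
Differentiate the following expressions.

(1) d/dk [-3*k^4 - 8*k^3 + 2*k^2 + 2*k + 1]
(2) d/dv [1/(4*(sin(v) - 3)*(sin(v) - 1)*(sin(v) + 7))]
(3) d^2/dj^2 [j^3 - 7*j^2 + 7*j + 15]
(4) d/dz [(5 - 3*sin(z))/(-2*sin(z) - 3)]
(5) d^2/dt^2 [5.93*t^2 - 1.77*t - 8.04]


(1) = -12*k^3 - 24*k^2 + 4*k + 2
(2) = (-3*sin(v)^2 - 6*sin(v) + 25)*cos(v)/(4*(sin(v) - 3)^2*(sin(v) - 1)^2*(sin(v) + 7)^2)
(3) = 6*j - 14
(4) = 19*cos(z)/(2*sin(z) + 3)^2
(5) = 11.8600000000000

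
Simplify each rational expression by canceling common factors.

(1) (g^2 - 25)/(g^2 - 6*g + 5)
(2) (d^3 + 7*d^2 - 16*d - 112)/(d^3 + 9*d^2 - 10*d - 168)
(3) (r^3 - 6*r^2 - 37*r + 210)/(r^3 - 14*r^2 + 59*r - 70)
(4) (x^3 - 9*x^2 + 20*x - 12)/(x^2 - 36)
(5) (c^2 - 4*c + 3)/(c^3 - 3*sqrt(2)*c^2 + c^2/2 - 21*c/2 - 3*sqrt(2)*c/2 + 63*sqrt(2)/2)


(1) = (g + 5)/(g - 1)
(2) = (d + 4)/(d + 6)
(3) = (r + 6)/(r - 2)
(4) = (x^2 - 3*x + 2)/(x + 6)
(5) = (2*c - 2)/(2*c^2 + c*(7 - 6*sqrt(2)) - 21*sqrt(2))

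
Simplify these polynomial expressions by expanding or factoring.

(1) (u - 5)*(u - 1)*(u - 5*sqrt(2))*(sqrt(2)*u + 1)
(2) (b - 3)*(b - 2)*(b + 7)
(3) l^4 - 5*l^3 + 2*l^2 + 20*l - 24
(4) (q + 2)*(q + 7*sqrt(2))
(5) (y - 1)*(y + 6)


(1) = sqrt(2)*u^4 - 9*u^3 - 6*sqrt(2)*u^3 + 54*u^2 - 45*u + 30*sqrt(2)*u - 25*sqrt(2)
(2) = b^3 + 2*b^2 - 29*b + 42
(3) = (l - 3)*(l - 2)^2*(l + 2)
(4) = q^2 + 2*q + 7*sqrt(2)*q + 14*sqrt(2)
(5) = y^2 + 5*y - 6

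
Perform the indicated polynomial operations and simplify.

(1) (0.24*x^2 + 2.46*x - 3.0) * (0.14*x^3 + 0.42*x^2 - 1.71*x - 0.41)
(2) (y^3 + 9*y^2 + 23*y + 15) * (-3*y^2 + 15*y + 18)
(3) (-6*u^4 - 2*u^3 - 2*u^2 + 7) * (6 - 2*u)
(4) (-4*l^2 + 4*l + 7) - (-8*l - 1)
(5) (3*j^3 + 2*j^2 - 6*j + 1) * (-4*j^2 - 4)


(1) = 0.0336*x^5 + 0.4452*x^4 + 0.2028*x^3 - 5.565*x^2 + 4.1214*x + 1.23
(2) = -3*y^5 - 12*y^4 + 84*y^3 + 462*y^2 + 639*y + 270
(3) = 12*u^5 - 32*u^4 - 8*u^3 - 12*u^2 - 14*u + 42
(4) = -4*l^2 + 12*l + 8
(5) = -12*j^5 - 8*j^4 + 12*j^3 - 12*j^2 + 24*j - 4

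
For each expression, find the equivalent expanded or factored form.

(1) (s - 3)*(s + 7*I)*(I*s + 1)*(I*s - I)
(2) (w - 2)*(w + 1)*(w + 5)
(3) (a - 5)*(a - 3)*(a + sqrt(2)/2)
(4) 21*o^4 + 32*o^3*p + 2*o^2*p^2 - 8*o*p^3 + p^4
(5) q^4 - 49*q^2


(1) = -s^4 + 4*s^3 - 6*I*s^3 - 10*s^2 + 24*I*s^2 + 28*s - 18*I*s - 21
(2) = w^3 + 4*w^2 - 7*w - 10
(3) = a^3 - 8*a^2 + sqrt(2)*a^2/2 - 4*sqrt(2)*a + 15*a + 15*sqrt(2)/2
(4) = (-7*o + p)*(-3*o + p)*(o + p)^2
(5) = q^2*(q - 7)*(q + 7)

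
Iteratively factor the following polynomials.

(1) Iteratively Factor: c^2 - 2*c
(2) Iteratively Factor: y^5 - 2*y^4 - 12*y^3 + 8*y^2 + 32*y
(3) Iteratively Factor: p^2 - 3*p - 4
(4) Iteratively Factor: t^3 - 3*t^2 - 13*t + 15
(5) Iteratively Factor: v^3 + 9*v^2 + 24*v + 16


(1) = (c)*(c - 2)
(2) = (y + 2)*(y^4 - 4*y^3 - 4*y^2 + 16*y) = (y - 4)*(y + 2)*(y^3 - 4*y) = (y - 4)*(y - 2)*(y + 2)*(y^2 + 2*y) = y*(y - 4)*(y - 2)*(y + 2)*(y + 2)
(3) = (p + 1)*(p - 4)
(4) = (t - 5)*(t^2 + 2*t - 3) = (t - 5)*(t - 1)*(t + 3)
(5) = (v + 4)*(v^2 + 5*v + 4) = (v + 4)^2*(v + 1)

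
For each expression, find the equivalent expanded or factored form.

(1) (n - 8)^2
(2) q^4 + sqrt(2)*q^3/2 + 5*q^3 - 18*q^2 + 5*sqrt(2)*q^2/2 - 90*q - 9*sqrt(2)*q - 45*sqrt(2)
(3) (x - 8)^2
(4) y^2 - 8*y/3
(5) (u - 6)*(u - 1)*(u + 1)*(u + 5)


(1) = n^2 - 16*n + 64
(2) = (q + 5)*(q - 3*sqrt(2))*(q + sqrt(2)/2)*(q + 3*sqrt(2))
(3) = x^2 - 16*x + 64
(4) = y*(y - 8/3)
(5) = u^4 - u^3 - 31*u^2 + u + 30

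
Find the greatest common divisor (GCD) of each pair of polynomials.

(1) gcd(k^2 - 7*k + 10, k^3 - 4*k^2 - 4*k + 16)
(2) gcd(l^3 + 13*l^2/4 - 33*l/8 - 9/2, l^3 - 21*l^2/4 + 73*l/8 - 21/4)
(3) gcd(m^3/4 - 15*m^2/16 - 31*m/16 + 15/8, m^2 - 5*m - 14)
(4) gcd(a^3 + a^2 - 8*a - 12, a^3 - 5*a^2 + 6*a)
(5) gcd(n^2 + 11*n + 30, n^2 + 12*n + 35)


(1) = gcd((k - 5)*(k - 2), (k - 4)*(k - 2)*(k + 2)) = k - 2
(2) = gcd((l - 3/2)*(l + 3/4)*(l + 4), (l - 2)*(l - 7/4)*(l - 3/2)) = l - 3/2
(3) = gcd((m/4 + 1/2)*(m - 5)*(m - 3/4), (m - 7)*(m + 2)) = m + 2
(4) = gcd((a - 3)*(a + 2)^2, a*(a - 3)*(a - 2)) = a - 3
(5) = n + 5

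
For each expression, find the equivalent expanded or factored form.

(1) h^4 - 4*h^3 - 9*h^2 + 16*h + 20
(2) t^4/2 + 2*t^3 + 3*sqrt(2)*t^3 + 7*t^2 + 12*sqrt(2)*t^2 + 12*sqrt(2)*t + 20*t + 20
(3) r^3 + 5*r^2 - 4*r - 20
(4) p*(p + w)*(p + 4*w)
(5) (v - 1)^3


(1) = (h - 5)*(h - 2)*(h + 1)*(h + 2)
(2) = (t/2 + 1)*(t + 2)*(t + sqrt(2))*(t + 5*sqrt(2))
(3) = (r - 2)*(r + 2)*(r + 5)
(4) = p^3 + 5*p^2*w + 4*p*w^2
(5) = v^3 - 3*v^2 + 3*v - 1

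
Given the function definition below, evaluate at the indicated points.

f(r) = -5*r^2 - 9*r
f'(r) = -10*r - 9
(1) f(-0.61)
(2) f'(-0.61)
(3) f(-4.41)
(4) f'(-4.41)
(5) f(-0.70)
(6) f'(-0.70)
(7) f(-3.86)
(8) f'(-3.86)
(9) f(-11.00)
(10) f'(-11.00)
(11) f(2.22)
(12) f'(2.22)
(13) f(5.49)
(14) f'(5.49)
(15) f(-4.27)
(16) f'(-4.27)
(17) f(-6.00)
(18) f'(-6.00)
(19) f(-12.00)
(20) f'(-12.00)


(1) = 3.63
(2) = -2.90
(3) = -57.55
(4) = 35.10
(5) = 3.85
(6) = -2.00
(7) = -39.76
(8) = 29.60
(9) = -506.00
(10) = 101.00
(11) = -44.62
(12) = -31.20
(13) = -200.11
(14) = -63.90
(15) = -52.73
(16) = 33.70
(17) = -126.00
(18) = 51.00
(19) = -612.00
(20) = 111.00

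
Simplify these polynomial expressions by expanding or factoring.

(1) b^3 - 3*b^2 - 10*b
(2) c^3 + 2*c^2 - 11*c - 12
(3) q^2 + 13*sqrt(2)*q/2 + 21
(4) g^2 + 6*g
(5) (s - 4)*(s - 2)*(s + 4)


(1) = b*(b - 5)*(b + 2)
(2) = (c - 3)*(c + 1)*(c + 4)
(3) = (q + 3*sqrt(2))*(q + 7*sqrt(2)/2)
(4) = g*(g + 6)
(5) = s^3 - 2*s^2 - 16*s + 32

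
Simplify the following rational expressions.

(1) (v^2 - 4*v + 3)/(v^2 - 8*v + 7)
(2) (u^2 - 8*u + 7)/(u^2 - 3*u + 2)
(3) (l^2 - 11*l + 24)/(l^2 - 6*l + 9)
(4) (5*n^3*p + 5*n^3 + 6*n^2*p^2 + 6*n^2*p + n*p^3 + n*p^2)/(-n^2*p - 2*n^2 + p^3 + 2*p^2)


(1) = (v - 3)/(v - 7)
(2) = (u - 7)/(u - 2)
(3) = (l - 8)/(l - 3)
(4) = (5*n^2*p + 5*n^2 + n*p^2 + n*p)/(-n*p - 2*n + p^2 + 2*p)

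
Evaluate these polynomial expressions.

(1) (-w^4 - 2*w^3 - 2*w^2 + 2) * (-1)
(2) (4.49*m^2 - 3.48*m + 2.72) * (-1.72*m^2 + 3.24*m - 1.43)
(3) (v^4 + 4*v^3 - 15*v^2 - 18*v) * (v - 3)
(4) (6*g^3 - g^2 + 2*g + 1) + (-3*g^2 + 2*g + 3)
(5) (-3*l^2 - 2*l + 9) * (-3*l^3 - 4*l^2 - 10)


(1) = w^4 + 2*w^3 + 2*w^2 - 2
(2) = -7.7228*m^4 + 20.5332*m^3 - 22.3743*m^2 + 13.7892*m - 3.8896
(3) = v^5 + v^4 - 27*v^3 + 27*v^2 + 54*v
(4) = 6*g^3 - 4*g^2 + 4*g + 4
(5) = 9*l^5 + 18*l^4 - 19*l^3 - 6*l^2 + 20*l - 90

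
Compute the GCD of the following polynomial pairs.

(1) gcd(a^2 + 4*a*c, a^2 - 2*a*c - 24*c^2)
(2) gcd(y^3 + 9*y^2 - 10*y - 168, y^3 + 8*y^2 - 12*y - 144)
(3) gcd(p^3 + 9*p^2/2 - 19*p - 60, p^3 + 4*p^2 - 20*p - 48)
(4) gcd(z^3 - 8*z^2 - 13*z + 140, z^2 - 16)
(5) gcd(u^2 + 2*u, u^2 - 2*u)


(1) = gcd(a*(a + 4*c), (a - 6*c)*(a + 4*c)) = a + 4*c
(2) = gcd((y - 4)*(y + 6)*(y + 7), (y - 4)*(y + 6)^2) = y^2 + 2*y - 24
(3) = gcd((p - 4)*(p + 5/2)*(p + 6), (p - 4)*(p + 2)*(p + 6)) = p^2 + 2*p - 24
(4) = gcd((z - 7)*(z - 5)*(z + 4), (z - 4)*(z + 4)) = z + 4
(5) = gcd(u*(u + 2), u*(u - 2)) = u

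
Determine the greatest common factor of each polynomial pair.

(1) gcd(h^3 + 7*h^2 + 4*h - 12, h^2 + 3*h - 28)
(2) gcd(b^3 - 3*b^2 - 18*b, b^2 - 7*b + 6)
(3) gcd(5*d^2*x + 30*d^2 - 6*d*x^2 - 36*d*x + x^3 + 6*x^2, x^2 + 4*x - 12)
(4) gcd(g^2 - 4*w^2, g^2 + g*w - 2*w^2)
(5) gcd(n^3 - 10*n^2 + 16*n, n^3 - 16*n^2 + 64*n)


(1) = 1
(2) = b - 6
(3) = x + 6
(4) = g + 2*w
(5) = gcd(n*(n - 8)*(n - 2), n*(n - 8)^2) = n^2 - 8*n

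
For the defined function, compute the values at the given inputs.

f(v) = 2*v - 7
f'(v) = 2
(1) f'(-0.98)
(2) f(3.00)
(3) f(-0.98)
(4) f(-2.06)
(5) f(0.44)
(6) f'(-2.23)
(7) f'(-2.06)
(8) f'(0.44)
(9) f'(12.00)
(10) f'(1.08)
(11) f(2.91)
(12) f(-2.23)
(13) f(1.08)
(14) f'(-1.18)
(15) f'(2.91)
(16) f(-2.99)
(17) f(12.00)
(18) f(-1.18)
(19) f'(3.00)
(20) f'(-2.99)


(1) = 2.00
(2) = -1.00
(3) = -8.96
(4) = -11.12
(5) = -6.12
(6) = 2.00
(7) = 2.00
(8) = 2.00
(9) = 2.00
(10) = 2.00
(11) = -1.18
(12) = -11.46
(13) = -4.84
(14) = 2.00
(15) = 2.00
(16) = -12.98
(17) = 17.00
(18) = -9.36
(19) = 2.00
(20) = 2.00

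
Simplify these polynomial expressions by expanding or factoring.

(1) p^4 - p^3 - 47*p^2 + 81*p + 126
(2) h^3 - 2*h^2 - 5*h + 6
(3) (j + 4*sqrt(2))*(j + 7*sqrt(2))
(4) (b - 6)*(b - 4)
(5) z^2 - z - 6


(1) = (p - 6)*(p - 3)*(p + 1)*(p + 7)
(2) = (h - 3)*(h - 1)*(h + 2)
(3) = j^2 + 11*sqrt(2)*j + 56
(4) = b^2 - 10*b + 24
(5) = (z - 3)*(z + 2)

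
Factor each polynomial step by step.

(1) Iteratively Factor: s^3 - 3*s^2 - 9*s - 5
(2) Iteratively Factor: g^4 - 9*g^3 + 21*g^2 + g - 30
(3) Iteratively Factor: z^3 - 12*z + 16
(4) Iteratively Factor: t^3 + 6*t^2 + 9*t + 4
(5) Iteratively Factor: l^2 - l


(1) = (s - 5)*(s^2 + 2*s + 1) = (s - 5)*(s + 1)*(s + 1)
(2) = (g - 2)*(g^3 - 7*g^2 + 7*g + 15) = (g - 5)*(g - 2)*(g^2 - 2*g - 3) = (g - 5)*(g - 2)*(g + 1)*(g - 3)
(3) = (z + 4)*(z^2 - 4*z + 4) = (z - 2)*(z + 4)*(z - 2)
(4) = (t + 1)*(t^2 + 5*t + 4) = (t + 1)^2*(t + 4)
(5) = (l - 1)*(l)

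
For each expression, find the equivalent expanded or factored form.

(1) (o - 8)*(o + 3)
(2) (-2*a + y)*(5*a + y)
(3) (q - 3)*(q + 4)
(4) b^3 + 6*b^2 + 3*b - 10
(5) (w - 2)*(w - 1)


(1) = o^2 - 5*o - 24
(2) = -10*a^2 + 3*a*y + y^2
(3) = q^2 + q - 12
(4) = (b - 1)*(b + 2)*(b + 5)
(5) = w^2 - 3*w + 2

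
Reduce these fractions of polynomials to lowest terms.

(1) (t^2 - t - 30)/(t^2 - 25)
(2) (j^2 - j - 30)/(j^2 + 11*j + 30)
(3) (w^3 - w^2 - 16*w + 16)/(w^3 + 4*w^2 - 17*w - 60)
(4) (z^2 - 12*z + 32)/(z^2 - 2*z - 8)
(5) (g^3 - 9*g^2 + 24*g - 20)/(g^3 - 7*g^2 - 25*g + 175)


(1) = (t - 6)/(t - 5)
(2) = (j - 6)/(j + 6)
(3) = (w^2 + 3*w - 4)/(w^2 + 8*w + 15)
(4) = (z - 8)/(z + 2)
(5) = (g^2 - 4*g + 4)/(g^2 - 2*g - 35)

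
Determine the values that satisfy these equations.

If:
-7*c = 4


Then:
c = -4/7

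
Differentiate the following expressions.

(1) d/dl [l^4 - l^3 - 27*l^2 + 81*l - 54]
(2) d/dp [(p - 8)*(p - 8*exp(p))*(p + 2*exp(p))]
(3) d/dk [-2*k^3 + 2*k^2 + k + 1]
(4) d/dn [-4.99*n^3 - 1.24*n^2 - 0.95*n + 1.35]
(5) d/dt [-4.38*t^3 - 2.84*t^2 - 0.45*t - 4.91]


(1) = 4*l^3 - 3*l^2 - 54*l + 81
(2) = -6*p^2*exp(p) + 3*p^2 - 32*p*exp(2*p) + 36*p*exp(p) - 16*p + 240*exp(2*p) + 48*exp(p)
(3) = -6*k^2 + 4*k + 1
(4) = -14.97*n^2 - 2.48*n - 0.95
(5) = -13.14*t^2 - 5.68*t - 0.45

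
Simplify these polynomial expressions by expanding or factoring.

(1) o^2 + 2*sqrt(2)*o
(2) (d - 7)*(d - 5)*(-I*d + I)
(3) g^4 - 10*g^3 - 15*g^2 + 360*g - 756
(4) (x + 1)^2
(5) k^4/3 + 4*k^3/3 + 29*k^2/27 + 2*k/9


(1) = o*(o + 2*sqrt(2))
(2) = -I*d^3 + 13*I*d^2 - 47*I*d + 35*I
(3) = (g - 7)*(g - 6)*(g - 3)*(g + 6)
(4) = x^2 + 2*x + 1
(5) = k*(k/3 + 1)*(k + 1/3)*(k + 2/3)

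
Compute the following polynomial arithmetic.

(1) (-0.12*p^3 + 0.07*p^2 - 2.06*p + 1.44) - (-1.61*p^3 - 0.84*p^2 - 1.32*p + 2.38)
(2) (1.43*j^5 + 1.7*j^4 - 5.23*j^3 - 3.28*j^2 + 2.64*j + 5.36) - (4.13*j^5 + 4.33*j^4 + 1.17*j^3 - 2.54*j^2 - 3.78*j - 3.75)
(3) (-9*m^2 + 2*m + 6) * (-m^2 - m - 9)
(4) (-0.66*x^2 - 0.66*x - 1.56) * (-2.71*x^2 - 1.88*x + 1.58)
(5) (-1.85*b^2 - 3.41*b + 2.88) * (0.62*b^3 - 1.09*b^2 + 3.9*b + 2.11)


(1) = 1.49*p^3 + 0.91*p^2 - 0.74*p - 0.94
(2) = -2.7*j^5 - 2.63*j^4 - 6.4*j^3 - 0.74*j^2 + 6.42*j + 9.11
(3) = 9*m^4 + 7*m^3 + 73*m^2 - 24*m - 54
(4) = 1.7886*x^4 + 3.0294*x^3 + 4.4256*x^2 + 1.89*x - 2.4648
(5) = -1.147*b^5 - 0.0977*b^4 - 1.7125*b^3 - 20.3417*b^2 + 4.0369*b + 6.0768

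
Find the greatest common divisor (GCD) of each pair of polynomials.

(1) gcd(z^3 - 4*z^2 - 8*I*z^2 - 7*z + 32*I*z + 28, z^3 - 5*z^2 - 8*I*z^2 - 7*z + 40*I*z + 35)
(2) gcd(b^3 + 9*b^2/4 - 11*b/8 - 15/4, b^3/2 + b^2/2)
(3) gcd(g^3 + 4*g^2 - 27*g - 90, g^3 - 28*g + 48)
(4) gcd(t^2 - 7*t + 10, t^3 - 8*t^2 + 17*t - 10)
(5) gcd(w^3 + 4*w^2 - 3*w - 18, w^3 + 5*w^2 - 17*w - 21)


(1) = z^2 - 8*I*z - 7
(2) = gcd((b - 5/4)*(b + 3/2)*(b + 2), b^2*(b/2 + 1/2)) = 1
(3) = g + 6
(4) = gcd((t - 5)*(t - 2), (t - 5)*(t - 2)*(t - 1)) = t^2 - 7*t + 10
(5) = gcd((w - 2)*(w + 3)^2, (w - 3)*(w + 1)*(w + 7)) = 1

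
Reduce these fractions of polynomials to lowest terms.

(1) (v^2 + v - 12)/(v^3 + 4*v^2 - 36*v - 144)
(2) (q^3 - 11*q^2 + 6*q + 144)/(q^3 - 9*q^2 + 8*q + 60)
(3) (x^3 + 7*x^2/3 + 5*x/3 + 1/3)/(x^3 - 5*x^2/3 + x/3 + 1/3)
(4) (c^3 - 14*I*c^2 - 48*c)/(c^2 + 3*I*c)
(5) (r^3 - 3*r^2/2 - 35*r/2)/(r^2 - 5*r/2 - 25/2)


(1) = (v - 3)/(v^2 - 36)
(2) = (q^2 - 5*q - 24)/(q^2 - 3*q - 10)
(3) = (x^2 + 2*x + 1)/(x^2 - 2*x + 1)
(4) = (c^2 - 14*I*c - 48)/(c + 3*I)
(5) = (2*r^2 + 7*r)/(2*r + 5)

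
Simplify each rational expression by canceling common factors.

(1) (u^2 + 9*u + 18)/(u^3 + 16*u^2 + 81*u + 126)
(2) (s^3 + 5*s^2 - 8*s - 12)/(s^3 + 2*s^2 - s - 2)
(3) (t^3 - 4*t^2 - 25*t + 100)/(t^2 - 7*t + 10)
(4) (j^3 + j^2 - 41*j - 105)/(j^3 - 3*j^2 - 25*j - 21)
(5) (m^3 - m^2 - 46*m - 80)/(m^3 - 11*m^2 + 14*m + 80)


(1) = 1/(u + 7)
(2) = (s^2 + 4*s - 12)/(s^2 + s - 2)
(3) = (t^2 + t - 20)/(t - 2)
(4) = (j + 5)/(j + 1)
(5) = (m + 5)/(m - 5)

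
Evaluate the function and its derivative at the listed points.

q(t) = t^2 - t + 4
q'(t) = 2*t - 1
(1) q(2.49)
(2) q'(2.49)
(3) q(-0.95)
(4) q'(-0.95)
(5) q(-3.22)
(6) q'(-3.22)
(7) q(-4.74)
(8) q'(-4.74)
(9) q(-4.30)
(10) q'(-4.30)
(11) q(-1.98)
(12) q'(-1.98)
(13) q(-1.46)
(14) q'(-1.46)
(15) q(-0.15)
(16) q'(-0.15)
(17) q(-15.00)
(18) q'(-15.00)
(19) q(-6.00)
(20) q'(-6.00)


(1) = 7.71
(2) = 3.98
(3) = 5.85
(4) = -2.90
(5) = 17.59
(6) = -7.44
(7) = 31.21
(8) = -10.48
(9) = 26.79
(10) = -9.60
(11) = 9.90
(12) = -4.96
(13) = 7.59
(14) = -3.92
(15) = 4.17
(16) = -1.30
(17) = 244.00
(18) = -31.00
(19) = 46.00
(20) = -13.00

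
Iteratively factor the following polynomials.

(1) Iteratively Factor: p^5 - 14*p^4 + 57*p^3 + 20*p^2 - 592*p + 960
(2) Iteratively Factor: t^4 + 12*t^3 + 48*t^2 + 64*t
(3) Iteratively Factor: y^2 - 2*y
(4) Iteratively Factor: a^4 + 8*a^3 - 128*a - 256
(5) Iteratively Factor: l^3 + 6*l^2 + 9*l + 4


(1) = (p - 4)*(p^4 - 10*p^3 + 17*p^2 + 88*p - 240) = (p - 4)*(p + 3)*(p^3 - 13*p^2 + 56*p - 80) = (p - 4)^2*(p + 3)*(p^2 - 9*p + 20) = (p - 5)*(p - 4)^2*(p + 3)*(p - 4)
(2) = (t + 4)*(t^3 + 8*t^2 + 16*t) = t*(t + 4)*(t^2 + 8*t + 16) = t*(t + 4)^2*(t + 4)
(3) = (y - 2)*(y)
(4) = (a - 4)*(a^3 + 12*a^2 + 48*a + 64) = (a - 4)*(a + 4)*(a^2 + 8*a + 16) = (a - 4)*(a + 4)^2*(a + 4)
(5) = (l + 1)*(l^2 + 5*l + 4) = (l + 1)^2*(l + 4)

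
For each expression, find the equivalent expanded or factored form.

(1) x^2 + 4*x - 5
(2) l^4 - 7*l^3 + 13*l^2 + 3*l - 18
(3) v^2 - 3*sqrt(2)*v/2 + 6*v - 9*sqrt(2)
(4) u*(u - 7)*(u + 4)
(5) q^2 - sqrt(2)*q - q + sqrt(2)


(1) = (x - 1)*(x + 5)
(2) = (l - 3)^2*(l - 2)*(l + 1)
(3) = (v + 6)*(v - 3*sqrt(2)/2)
(4) = u^3 - 3*u^2 - 28*u
(5) = (q - 1)*(q - sqrt(2))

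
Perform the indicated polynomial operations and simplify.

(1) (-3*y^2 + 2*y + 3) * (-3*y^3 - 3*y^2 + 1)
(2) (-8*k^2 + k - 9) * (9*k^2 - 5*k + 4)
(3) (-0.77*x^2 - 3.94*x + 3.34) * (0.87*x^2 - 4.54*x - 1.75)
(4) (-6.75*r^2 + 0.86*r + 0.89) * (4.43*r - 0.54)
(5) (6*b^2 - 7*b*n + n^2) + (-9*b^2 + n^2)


(1) = 9*y^5 + 3*y^4 - 15*y^3 - 12*y^2 + 2*y + 3
(2) = -72*k^4 + 49*k^3 - 118*k^2 + 49*k - 36
(3) = -0.6699*x^4 + 0.068*x^3 + 22.1409*x^2 - 8.2686*x - 5.845
(4) = -29.9025*r^3 + 7.4548*r^2 + 3.4783*r - 0.4806
(5) = -3*b^2 - 7*b*n + 2*n^2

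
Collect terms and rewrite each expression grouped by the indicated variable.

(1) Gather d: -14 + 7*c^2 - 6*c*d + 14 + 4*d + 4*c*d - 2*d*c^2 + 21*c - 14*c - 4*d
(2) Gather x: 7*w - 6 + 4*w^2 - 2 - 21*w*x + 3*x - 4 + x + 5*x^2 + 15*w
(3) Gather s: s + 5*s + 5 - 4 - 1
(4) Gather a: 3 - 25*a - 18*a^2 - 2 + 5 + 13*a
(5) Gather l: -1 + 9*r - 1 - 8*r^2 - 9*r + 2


(1) = 7*c^2 + 7*c + d*(-2*c^2 - 2*c)
(2) = 4*w^2 + 22*w + 5*x^2 + x*(4 - 21*w) - 12
(3) = 6*s
(4) = -18*a^2 - 12*a + 6
(5) = -8*r^2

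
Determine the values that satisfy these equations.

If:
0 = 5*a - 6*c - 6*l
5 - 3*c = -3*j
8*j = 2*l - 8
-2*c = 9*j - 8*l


Then:
a = -146/105
c = 19/63
j = -86/63
l = -92/63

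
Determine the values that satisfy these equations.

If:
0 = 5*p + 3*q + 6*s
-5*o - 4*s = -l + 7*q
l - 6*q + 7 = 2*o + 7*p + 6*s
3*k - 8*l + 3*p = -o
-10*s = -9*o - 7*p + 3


Then:
k = -2870*s/297 - 2611/99
l = -1040*s/297 - 955/99
o = 344*s/297 - 23/99
p = 8/11 - 2*s/33
q = -188*s/99 - 40/33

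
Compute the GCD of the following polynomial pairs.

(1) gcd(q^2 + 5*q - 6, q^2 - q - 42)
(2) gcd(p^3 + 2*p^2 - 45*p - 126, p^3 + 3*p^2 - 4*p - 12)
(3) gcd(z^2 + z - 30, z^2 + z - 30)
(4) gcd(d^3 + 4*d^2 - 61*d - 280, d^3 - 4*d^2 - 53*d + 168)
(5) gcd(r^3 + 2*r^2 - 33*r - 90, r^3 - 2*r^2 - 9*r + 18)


(1) = q + 6
(2) = gcd((p - 7)*(p + 3)*(p + 6), (p - 2)*(p + 2)*(p + 3)) = p + 3
(3) = z^2 + z - 30
(4) = d^2 - d - 56
(5) = gcd((r - 6)*(r + 3)*(r + 5), (r - 3)*(r - 2)*(r + 3)) = r + 3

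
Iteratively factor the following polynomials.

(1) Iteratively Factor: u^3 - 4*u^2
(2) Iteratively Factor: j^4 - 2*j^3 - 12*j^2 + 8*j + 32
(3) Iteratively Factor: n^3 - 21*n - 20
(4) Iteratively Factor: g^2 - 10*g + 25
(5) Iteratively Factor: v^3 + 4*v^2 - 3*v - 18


(1) = (u - 4)*(u^2) = u*(u - 4)*(u)
(2) = (j + 2)*(j^3 - 4*j^2 - 4*j + 16) = (j - 2)*(j + 2)*(j^2 - 2*j - 8) = (j - 4)*(j - 2)*(j + 2)*(j + 2)
(3) = (n + 4)*(n^2 - 4*n - 5) = (n - 5)*(n + 4)*(n + 1)
(4) = (g - 5)*(g - 5)
(5) = (v + 3)*(v^2 + v - 6) = (v + 3)^2*(v - 2)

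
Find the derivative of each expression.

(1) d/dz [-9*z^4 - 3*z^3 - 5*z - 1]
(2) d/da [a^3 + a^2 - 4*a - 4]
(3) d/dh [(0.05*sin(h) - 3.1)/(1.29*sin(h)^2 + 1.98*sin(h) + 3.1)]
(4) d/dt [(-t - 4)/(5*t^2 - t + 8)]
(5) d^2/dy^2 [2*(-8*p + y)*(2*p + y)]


(1) = -36*z^3 - 9*z^2 - 5
(2) = 3*a^2 + 2*a - 4
(3) = (-0.0645*sin(h)^2 + 7.998*sin(h) + 6.293)*cos(h)/(1.6641*sin(h)^4 + 5.1084*sin(h)^3 + 11.9184*sin(h)^2 + 12.276*sin(h) + 9.61)
(4) = (-5*t^2 + t + (t + 4)*(10*t - 1) - 8)/(5*t^2 - t + 8)^2
(5) = 4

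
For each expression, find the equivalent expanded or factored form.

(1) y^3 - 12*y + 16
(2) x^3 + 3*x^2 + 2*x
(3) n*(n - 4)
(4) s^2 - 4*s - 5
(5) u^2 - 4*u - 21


(1) = (y - 2)^2*(y + 4)
(2) = x*(x + 1)*(x + 2)
(3) = n^2 - 4*n
(4) = (s - 5)*(s + 1)
(5) = (u - 7)*(u + 3)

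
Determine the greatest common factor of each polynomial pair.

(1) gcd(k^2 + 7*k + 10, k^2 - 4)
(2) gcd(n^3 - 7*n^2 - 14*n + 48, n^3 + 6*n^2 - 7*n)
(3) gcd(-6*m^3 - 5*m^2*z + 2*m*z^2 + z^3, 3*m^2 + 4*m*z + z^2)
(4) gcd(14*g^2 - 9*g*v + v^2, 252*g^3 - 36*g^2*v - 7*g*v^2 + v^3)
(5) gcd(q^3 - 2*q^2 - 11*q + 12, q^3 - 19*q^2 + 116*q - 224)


(1) = gcd((k + 2)*(k + 5), (k - 2)*(k + 2)) = k + 2
(2) = 1
(3) = 3*m^2 + 4*m*z + z^2
(4) = gcd((-7*g + v)*(-2*g + v), (-7*g + v)*(-6*g + v)*(6*g + v)) = -7*g + v
(5) = gcd((q - 4)*(q - 1)*(q + 3), (q - 8)*(q - 7)*(q - 4)) = q - 4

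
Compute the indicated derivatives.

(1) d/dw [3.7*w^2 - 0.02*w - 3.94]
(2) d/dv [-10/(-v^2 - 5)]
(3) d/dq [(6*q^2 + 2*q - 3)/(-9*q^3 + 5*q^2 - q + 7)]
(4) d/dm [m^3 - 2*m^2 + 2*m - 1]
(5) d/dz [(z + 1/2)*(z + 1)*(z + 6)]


(1) = 7.4*w - 0.02
(2) = -20*v/(v^2 + 5)^2
(3) = (54*q^4 + 36*q^3 - 97*q^2 + 114*q + 11)/(81*q^6 - 90*q^5 + 43*q^4 - 136*q^3 + 71*q^2 - 14*q + 49)
(4) = 3*m^2 - 4*m + 2
(5) = 3*z^2 + 15*z + 19/2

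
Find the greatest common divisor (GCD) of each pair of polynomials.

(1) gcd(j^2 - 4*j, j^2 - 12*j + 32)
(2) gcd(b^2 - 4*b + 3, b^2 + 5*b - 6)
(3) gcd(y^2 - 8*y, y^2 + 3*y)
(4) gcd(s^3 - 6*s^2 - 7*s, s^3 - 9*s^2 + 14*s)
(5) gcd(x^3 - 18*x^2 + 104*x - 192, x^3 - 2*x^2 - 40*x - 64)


(1) = gcd(j*(j - 4), (j - 8)*(j - 4)) = j - 4
(2) = gcd((b - 3)*(b - 1), (b - 1)*(b + 6)) = b - 1
(3) = gcd(y*(y - 8), y*(y + 3)) = y
(4) = s^2 - 7*s
(5) = gcd((x - 8)*(x - 6)*(x - 4), (x - 8)*(x + 2)*(x + 4)) = x - 8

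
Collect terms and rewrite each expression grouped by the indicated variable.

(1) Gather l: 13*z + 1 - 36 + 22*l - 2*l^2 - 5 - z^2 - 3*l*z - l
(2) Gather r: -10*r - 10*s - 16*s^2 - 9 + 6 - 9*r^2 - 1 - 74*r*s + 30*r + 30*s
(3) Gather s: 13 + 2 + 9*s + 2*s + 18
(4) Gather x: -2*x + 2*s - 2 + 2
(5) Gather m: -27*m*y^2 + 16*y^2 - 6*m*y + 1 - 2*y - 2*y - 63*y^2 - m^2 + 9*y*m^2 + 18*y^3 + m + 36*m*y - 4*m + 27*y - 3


(1) = -2*l^2 + l*(21 - 3*z) - z^2 + 13*z - 40
(2) = -9*r^2 + r*(20 - 74*s) - 16*s^2 + 20*s - 4
(3) = 11*s + 33
(4) = 2*s - 2*x
(5) = m^2*(9*y - 1) + m*(-27*y^2 + 30*y - 3) + 18*y^3 - 47*y^2 + 23*y - 2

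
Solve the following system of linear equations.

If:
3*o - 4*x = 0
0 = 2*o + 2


Then:
o = -1
x = -3/4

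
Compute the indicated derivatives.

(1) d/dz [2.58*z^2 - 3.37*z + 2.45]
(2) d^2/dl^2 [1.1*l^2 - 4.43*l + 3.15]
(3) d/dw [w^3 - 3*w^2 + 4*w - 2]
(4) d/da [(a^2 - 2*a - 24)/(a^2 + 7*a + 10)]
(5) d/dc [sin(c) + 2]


(1) = 5.16*z - 3.37
(2) = 2.20000000000000
(3) = 3*w^2 - 6*w + 4
(4) = (9*a^2 + 68*a + 148)/(a^4 + 14*a^3 + 69*a^2 + 140*a + 100)
(5) = cos(c)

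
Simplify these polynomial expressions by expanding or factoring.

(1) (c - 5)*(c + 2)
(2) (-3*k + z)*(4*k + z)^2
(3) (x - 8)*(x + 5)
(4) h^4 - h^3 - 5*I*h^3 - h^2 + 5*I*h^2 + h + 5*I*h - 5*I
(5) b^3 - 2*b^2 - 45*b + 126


(1) = c^2 - 3*c - 10
(2) = -48*k^3 - 8*k^2*z + 5*k*z^2 + z^3
(3) = x^2 - 3*x - 40
(4) = (h - 1)*(h - 5*I)*(-I*h + I)*(I*h + I)
(5) = (b - 6)*(b - 3)*(b + 7)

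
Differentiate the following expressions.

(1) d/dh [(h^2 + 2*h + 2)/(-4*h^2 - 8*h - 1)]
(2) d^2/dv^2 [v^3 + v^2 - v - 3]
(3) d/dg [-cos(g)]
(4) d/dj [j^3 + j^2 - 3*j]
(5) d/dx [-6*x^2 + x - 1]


(1) = 14*(h + 1)/(16*h^4 + 64*h^3 + 72*h^2 + 16*h + 1)
(2) = 6*v + 2
(3) = sin(g)
(4) = 3*j^2 + 2*j - 3
(5) = 1 - 12*x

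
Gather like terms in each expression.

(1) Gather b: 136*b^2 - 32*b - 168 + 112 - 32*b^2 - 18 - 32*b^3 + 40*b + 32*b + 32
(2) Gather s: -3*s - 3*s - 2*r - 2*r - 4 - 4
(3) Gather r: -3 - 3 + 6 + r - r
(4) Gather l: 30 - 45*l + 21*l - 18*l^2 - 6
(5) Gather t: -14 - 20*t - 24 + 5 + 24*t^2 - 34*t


(1) = -32*b^3 + 104*b^2 + 40*b - 42
(2) = -4*r - 6*s - 8
(3) = 0
(4) = -18*l^2 - 24*l + 24
(5) = 24*t^2 - 54*t - 33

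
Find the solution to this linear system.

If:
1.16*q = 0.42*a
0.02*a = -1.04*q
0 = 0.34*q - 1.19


Then:
No Solution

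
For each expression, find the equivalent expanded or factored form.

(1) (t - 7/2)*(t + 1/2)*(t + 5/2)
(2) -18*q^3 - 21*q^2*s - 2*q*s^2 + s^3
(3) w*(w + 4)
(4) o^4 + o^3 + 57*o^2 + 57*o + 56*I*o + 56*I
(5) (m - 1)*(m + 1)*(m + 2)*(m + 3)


(1) = t^3 - t^2/2 - 37*t/4 - 35/8
(2) = (-6*q + s)*(q + s)*(3*q + s)
(3) = w^2 + 4*w
(4) = (o + 1)*(o - 8*I)*(o + I)*(o + 7*I)
(5) = m^4 + 5*m^3 + 5*m^2 - 5*m - 6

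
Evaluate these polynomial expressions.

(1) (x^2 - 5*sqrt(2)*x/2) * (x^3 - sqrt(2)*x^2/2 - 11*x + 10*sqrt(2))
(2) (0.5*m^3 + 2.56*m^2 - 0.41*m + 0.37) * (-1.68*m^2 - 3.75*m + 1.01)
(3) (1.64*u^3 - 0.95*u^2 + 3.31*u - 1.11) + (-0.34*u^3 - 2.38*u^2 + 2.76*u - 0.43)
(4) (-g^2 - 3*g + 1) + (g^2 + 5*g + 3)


(1) = x^5 - 3*sqrt(2)*x^4 - 17*x^3/2 + 75*sqrt(2)*x^2/2 - 50*x
(2) = -0.84*m^5 - 6.1758*m^4 - 8.4062*m^3 + 3.5015*m^2 - 1.8016*m + 0.3737
(3) = 1.3*u^3 - 3.33*u^2 + 6.07*u - 1.54
(4) = 2*g + 4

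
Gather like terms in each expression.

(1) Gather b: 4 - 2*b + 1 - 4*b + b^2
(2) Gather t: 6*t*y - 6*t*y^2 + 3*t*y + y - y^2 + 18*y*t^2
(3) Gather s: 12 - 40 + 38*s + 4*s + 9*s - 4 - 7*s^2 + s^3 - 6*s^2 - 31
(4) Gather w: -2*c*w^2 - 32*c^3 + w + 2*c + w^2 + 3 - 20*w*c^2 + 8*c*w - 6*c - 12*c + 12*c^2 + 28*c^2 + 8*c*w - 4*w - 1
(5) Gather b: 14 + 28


(1) = b^2 - 6*b + 5
(2) = 18*t^2*y + t*(-6*y^2 + 9*y) - y^2 + y
(3) = s^3 - 13*s^2 + 51*s - 63
(4) = -32*c^3 + 40*c^2 - 16*c + w^2*(1 - 2*c) + w*(-20*c^2 + 16*c - 3) + 2
(5) = 42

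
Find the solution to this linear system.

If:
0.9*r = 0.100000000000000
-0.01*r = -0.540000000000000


Then:
No Solution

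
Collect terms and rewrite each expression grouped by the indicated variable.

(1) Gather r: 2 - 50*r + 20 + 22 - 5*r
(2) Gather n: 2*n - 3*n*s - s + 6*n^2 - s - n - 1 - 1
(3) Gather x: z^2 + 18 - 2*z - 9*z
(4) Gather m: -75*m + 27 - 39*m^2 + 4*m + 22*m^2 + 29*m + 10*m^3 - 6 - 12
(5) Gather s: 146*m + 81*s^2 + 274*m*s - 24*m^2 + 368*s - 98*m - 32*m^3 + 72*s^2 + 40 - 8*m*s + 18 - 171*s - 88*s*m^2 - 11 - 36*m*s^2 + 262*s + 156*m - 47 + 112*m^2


(1) = 44 - 55*r
(2) = 6*n^2 + n*(1 - 3*s) - 2*s - 2
(3) = z^2 - 11*z + 18
(4) = 10*m^3 - 17*m^2 - 42*m + 9
(5) = -32*m^3 + 88*m^2 + 204*m + s^2*(153 - 36*m) + s*(-88*m^2 + 266*m + 459)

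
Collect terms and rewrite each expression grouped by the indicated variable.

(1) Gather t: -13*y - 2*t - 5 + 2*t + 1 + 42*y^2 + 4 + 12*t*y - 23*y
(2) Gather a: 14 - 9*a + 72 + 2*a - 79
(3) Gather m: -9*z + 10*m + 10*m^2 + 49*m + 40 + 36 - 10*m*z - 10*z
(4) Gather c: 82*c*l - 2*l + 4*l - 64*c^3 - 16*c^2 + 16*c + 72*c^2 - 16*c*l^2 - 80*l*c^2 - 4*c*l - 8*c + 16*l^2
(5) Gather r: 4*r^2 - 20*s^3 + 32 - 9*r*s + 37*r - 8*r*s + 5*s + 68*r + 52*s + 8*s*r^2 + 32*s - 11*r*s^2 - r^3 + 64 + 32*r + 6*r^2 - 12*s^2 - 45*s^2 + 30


(1) = 12*t*y + 42*y^2 - 36*y
(2) = 7 - 7*a
(3) = 10*m^2 + m*(59 - 10*z) - 19*z + 76
(4) = -64*c^3 + c^2*(56 - 80*l) + c*(-16*l^2 + 78*l + 8) + 16*l^2 + 2*l
(5) = -r^3 + r^2*(8*s + 10) + r*(-11*s^2 - 17*s + 137) - 20*s^3 - 57*s^2 + 89*s + 126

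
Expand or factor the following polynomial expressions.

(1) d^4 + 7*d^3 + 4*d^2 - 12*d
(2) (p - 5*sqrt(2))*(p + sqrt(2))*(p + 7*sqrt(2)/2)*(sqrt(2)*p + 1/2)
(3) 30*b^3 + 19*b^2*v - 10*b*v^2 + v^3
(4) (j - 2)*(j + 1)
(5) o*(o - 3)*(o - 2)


(1) = d*(d - 1)*(d + 2)*(d + 6)
(2) = sqrt(2)*p^4 - p^3/2 - 153*sqrt(2)*p^2/4 - 89*p - 35*sqrt(2)/2
(3) = (-6*b + v)*(-5*b + v)*(b + v)
(4) = j^2 - j - 2
(5) = o^3 - 5*o^2 + 6*o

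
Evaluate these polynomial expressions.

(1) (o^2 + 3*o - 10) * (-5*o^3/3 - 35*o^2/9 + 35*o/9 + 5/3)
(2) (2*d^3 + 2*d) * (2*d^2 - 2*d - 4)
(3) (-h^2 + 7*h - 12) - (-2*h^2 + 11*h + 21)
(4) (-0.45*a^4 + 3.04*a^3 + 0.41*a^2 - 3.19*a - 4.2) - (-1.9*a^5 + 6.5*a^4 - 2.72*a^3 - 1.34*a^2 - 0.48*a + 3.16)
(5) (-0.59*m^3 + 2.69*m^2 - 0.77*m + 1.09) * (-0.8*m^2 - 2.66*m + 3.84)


(1) = -5*o^5/3 - 80*o^4/9 + 80*o^3/9 + 470*o^2/9 - 305*o/9 - 50/3
(2) = 4*d^5 - 4*d^4 - 4*d^3 - 4*d^2 - 8*d
(3) = h^2 - 4*h - 33
(4) = 1.9*a^5 - 6.95*a^4 + 5.76*a^3 + 1.75*a^2 - 2.71*a - 7.36
(5) = 0.472*m^5 - 0.5826*m^4 - 8.805*m^3 + 11.5058*m^2 - 5.8562*m + 4.1856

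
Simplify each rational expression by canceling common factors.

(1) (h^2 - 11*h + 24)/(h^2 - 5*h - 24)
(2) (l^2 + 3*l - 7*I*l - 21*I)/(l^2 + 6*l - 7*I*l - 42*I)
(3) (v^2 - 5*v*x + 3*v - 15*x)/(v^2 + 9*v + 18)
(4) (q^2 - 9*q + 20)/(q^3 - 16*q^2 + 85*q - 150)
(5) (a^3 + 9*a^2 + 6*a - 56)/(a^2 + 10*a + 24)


(1) = (h - 3)/(h + 3)
(2) = (l + 3)/(l + 6)
(3) = (v - 5*x)/(v + 6)
(4) = (q - 4)/(q^2 - 11*q + 30)
(5) = (a^2 + 5*a - 14)/(a + 6)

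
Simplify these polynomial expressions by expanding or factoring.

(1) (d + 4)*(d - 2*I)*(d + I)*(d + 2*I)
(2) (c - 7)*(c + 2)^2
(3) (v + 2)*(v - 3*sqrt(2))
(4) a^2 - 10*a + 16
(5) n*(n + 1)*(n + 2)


(1) = d^4 + 4*d^3 + I*d^3 + 4*d^2 + 4*I*d^2 + 16*d + 4*I*d + 16*I
(2) = c^3 - 3*c^2 - 24*c - 28
(3) = v^2 - 3*sqrt(2)*v + 2*v - 6*sqrt(2)
(4) = (a - 8)*(a - 2)
(5) = n^3 + 3*n^2 + 2*n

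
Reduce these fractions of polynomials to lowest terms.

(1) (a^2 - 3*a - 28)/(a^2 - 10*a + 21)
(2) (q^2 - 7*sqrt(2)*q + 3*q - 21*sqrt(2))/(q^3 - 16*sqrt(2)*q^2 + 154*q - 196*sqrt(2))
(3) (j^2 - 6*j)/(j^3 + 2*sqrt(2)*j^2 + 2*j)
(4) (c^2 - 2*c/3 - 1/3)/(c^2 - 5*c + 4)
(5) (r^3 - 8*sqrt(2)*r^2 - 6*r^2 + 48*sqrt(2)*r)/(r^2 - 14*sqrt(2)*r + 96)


(1) = (a + 4)/(a - 3)
(2) = (q + 3)/(q^2 - 9*sqrt(2)*q + 28)
(3) = (j - 6)/(j^2 + 2*sqrt(2)*j + 2)
(4) = (3*c + 1)/(3*c - 12)
(5) = (r^2 - 6*r)/(r - 6*sqrt(2))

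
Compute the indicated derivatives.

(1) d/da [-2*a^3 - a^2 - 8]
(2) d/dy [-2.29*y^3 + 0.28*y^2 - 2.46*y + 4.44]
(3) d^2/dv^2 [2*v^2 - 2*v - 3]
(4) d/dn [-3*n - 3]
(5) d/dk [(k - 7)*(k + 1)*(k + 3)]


(1) = 2*a*(-3*a - 1)
(2) = -6.87*y^2 + 0.56*y - 2.46
(3) = 4
(4) = -3
(5) = 3*k^2 - 6*k - 25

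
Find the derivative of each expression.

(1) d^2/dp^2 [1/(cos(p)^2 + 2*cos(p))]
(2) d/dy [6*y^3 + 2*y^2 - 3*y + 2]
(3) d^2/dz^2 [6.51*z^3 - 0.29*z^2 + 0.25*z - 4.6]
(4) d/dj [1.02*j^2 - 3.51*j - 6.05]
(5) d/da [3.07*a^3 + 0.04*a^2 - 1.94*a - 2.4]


(1) = (-2*(1 - cos(2*p))^2 + 15*cos(p) - 6*cos(2*p) - 3*cos(3*p) + 18)/(2*(cos(p) + 2)^3*cos(p)^3)
(2) = 18*y^2 + 4*y - 3
(3) = 39.06*z - 0.58
(4) = 2.04*j - 3.51
(5) = 9.21*a^2 + 0.08*a - 1.94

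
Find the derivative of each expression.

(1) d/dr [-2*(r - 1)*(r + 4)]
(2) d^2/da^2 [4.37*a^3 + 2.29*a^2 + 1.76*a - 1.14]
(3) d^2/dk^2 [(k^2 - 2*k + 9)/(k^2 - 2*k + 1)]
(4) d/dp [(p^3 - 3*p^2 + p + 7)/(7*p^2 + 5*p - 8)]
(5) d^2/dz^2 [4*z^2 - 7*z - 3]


(1) = -4*r - 6
(2) = 26.22*a + 4.58
(3) = 48/(k^4 - 4*k^3 + 6*k^2 - 4*k + 1)
(4) = (7*p^4 + 10*p^3 - 46*p^2 - 50*p - 43)/(49*p^4 + 70*p^3 - 87*p^2 - 80*p + 64)
(5) = 8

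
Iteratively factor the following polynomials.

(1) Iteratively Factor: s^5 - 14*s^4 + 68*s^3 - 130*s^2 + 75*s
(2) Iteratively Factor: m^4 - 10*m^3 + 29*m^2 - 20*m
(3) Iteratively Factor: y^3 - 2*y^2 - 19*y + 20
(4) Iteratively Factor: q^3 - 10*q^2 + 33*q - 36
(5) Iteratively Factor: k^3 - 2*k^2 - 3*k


(1) = (s - 1)*(s^4 - 13*s^3 + 55*s^2 - 75*s) = (s - 5)*(s - 1)*(s^3 - 8*s^2 + 15*s) = (s - 5)^2*(s - 1)*(s^2 - 3*s) = (s - 5)^2*(s - 3)*(s - 1)*(s)
(2) = (m - 5)*(m^3 - 5*m^2 + 4*m) = (m - 5)*(m - 1)*(m^2 - 4*m) = m*(m - 5)*(m - 1)*(m - 4)
(3) = (y - 1)*(y^2 - y - 20) = (y - 5)*(y - 1)*(y + 4)
(4) = (q - 3)*(q^2 - 7*q + 12) = (q - 4)*(q - 3)*(q - 3)
(5) = (k + 1)*(k^2 - 3*k) = k*(k + 1)*(k - 3)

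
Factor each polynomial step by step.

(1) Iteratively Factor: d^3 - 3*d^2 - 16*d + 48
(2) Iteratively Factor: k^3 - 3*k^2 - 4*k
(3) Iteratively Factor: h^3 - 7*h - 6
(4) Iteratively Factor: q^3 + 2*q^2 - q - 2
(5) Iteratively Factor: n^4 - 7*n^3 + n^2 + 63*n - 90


(1) = (d - 3)*(d^2 - 16) = (d - 4)*(d - 3)*(d + 4)
(2) = (k + 1)*(k^2 - 4*k) = (k - 4)*(k + 1)*(k)
(3) = (h + 1)*(h^2 - h - 6) = (h - 3)*(h + 1)*(h + 2)
(4) = (q + 1)*(q^2 + q - 2) = (q + 1)*(q + 2)*(q - 1)
(5) = (n - 5)*(n^3 - 2*n^2 - 9*n + 18) = (n - 5)*(n - 3)*(n^2 + n - 6) = (n - 5)*(n - 3)*(n - 2)*(n + 3)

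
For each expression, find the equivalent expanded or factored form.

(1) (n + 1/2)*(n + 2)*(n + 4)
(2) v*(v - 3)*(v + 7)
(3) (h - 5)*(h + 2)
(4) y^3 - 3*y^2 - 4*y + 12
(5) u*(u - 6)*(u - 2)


(1) = n^3 + 13*n^2/2 + 11*n + 4
(2) = v^3 + 4*v^2 - 21*v
(3) = h^2 - 3*h - 10
(4) = (y - 3)*(y - 2)*(y + 2)
(5) = u^3 - 8*u^2 + 12*u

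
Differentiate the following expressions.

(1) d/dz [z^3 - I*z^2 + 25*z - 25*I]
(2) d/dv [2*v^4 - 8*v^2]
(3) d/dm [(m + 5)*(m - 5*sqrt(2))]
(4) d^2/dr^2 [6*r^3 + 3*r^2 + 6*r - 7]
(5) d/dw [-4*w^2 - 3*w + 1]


(1) = 3*z^2 - 2*I*z + 25
(2) = 8*v*(v^2 - 2)
(3) = 2*m - 5*sqrt(2) + 5
(4) = 36*r + 6
(5) = -8*w - 3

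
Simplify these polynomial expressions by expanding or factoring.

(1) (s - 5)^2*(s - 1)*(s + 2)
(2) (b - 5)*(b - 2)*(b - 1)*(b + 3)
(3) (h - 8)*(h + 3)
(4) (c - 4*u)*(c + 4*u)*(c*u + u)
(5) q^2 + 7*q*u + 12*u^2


(1) = s^4 - 9*s^3 + 13*s^2 + 45*s - 50
(2) = b^4 - 5*b^3 - 7*b^2 + 41*b - 30
(3) = h^2 - 5*h - 24
(4) = c^3*u + c^2*u - 16*c*u^3 - 16*u^3
(5) = (q + 3*u)*(q + 4*u)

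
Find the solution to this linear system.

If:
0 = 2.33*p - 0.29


Then:
p = 0.12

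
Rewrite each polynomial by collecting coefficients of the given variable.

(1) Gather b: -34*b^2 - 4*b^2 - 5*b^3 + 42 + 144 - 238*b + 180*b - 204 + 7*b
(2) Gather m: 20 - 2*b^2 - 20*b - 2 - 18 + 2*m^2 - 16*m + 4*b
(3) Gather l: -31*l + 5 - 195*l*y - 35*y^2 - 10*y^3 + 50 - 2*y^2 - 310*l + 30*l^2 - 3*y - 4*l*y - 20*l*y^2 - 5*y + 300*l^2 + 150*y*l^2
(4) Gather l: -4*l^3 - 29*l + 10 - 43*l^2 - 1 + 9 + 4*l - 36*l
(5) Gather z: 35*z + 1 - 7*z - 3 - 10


(1) = -5*b^3 - 38*b^2 - 51*b - 18
(2) = -2*b^2 - 16*b + 2*m^2 - 16*m
(3) = l^2*(150*y + 330) + l*(-20*y^2 - 199*y - 341) - 10*y^3 - 37*y^2 - 8*y + 55
(4) = -4*l^3 - 43*l^2 - 61*l + 18
(5) = 28*z - 12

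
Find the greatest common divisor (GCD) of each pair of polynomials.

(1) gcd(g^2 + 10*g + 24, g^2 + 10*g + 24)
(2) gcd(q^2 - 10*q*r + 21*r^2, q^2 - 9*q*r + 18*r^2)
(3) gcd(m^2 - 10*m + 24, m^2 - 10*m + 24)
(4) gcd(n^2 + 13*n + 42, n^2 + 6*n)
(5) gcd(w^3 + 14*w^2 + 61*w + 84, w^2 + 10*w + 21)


(1) = g^2 + 10*g + 24
(2) = q - 3*r
(3) = gcd((m - 6)*(m - 4), (m - 6)*(m - 4)) = m^2 - 10*m + 24
(4) = n + 6
(5) = gcd((w + 3)*(w + 4)*(w + 7), (w + 3)*(w + 7)) = w^2 + 10*w + 21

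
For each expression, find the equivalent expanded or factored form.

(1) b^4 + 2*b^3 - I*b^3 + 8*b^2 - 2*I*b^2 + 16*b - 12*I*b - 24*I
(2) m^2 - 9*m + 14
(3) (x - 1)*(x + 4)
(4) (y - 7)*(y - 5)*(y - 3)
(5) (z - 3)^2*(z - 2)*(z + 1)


(1) = (b + 2)*(b - 2*I)^2*(b + 3*I)
(2) = (m - 7)*(m - 2)
(3) = x^2 + 3*x - 4
(4) = y^3 - 15*y^2 + 71*y - 105
(5) = z^4 - 7*z^3 + 13*z^2 + 3*z - 18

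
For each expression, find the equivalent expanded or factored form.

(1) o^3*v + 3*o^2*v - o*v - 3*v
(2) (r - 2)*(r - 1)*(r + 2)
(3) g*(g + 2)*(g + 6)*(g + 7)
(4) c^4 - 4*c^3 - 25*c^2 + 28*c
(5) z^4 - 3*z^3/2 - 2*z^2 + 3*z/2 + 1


(1) = (o - 1)*(o + 3)*(o*v + v)
(2) = r^3 - r^2 - 4*r + 4
(3) = g^4 + 15*g^3 + 68*g^2 + 84*g
(4) = c*(c - 7)*(c - 1)*(c + 4)
(5) = (z - 2)*(z - 1)*(z + 1/2)*(z + 1)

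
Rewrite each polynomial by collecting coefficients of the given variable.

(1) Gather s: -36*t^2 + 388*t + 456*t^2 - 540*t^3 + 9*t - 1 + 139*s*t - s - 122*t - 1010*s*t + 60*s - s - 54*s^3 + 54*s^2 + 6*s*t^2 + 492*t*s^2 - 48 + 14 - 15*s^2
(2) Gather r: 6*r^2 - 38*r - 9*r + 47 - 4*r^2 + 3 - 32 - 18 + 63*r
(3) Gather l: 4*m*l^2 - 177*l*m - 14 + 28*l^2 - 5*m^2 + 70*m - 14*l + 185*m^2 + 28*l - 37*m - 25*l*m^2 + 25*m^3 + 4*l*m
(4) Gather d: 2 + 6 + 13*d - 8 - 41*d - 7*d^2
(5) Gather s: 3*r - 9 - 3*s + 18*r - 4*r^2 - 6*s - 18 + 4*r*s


(1) = -54*s^3 + s^2*(492*t + 39) + s*(6*t^2 - 871*t + 58) - 540*t^3 + 420*t^2 + 275*t - 35
(2) = 2*r^2 + 16*r
(3) = l^2*(4*m + 28) + l*(-25*m^2 - 173*m + 14) + 25*m^3 + 180*m^2 + 33*m - 14
(4) = -7*d^2 - 28*d
(5) = -4*r^2 + 21*r + s*(4*r - 9) - 27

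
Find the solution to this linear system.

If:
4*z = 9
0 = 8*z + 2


Then:
No Solution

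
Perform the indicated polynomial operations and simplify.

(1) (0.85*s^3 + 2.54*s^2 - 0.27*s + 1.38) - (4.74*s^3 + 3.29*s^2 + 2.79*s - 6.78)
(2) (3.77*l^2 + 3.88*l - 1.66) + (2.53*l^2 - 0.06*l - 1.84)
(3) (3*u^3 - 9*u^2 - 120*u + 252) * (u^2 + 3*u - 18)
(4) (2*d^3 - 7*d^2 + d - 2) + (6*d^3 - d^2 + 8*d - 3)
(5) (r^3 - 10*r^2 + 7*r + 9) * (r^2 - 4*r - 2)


(1) = -3.89*s^3 - 0.75*s^2 - 3.06*s + 8.16
(2) = 6.3*l^2 + 3.82*l - 3.5
(3) = 3*u^5 - 201*u^3 + 54*u^2 + 2916*u - 4536
(4) = 8*d^3 - 8*d^2 + 9*d - 5
(5) = r^5 - 14*r^4 + 45*r^3 + r^2 - 50*r - 18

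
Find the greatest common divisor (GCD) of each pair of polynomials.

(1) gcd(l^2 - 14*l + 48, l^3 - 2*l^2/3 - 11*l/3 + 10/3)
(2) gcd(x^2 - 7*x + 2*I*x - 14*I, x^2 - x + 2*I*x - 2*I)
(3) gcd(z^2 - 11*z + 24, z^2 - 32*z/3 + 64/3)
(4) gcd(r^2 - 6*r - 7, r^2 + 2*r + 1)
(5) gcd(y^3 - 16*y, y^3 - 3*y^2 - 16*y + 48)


(1) = 1
(2) = x + 2*I
(3) = gcd((z - 8)*(z - 3), (z - 8)*(z - 8/3)) = z - 8
(4) = gcd((r - 7)*(r + 1), (r + 1)^2) = r + 1
(5) = y^2 - 16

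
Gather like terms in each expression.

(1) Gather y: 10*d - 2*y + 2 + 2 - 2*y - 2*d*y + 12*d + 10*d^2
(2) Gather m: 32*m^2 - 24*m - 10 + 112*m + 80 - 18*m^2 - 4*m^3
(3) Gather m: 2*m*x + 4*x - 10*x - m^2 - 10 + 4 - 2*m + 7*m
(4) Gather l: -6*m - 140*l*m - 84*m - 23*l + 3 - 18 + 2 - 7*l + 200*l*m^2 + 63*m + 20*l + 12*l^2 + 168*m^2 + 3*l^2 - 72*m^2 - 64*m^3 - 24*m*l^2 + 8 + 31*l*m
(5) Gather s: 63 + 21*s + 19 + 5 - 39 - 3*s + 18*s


(1) = 10*d^2 + 22*d + y*(-2*d - 4) + 4
(2) = -4*m^3 + 14*m^2 + 88*m + 70
(3) = -m^2 + m*(2*x + 5) - 6*x - 6
(4) = l^2*(15 - 24*m) + l*(200*m^2 - 109*m - 10) - 64*m^3 + 96*m^2 - 27*m - 5
(5) = 36*s + 48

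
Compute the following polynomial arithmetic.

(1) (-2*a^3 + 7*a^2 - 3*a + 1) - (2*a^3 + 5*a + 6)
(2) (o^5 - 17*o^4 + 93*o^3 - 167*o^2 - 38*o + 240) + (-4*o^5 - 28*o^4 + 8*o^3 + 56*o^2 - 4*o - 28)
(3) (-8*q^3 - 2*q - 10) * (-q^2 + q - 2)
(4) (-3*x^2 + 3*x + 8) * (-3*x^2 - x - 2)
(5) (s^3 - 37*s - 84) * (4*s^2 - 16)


(1) = -4*a^3 + 7*a^2 - 8*a - 5
(2) = -3*o^5 - 45*o^4 + 101*o^3 - 111*o^2 - 42*o + 212
(3) = 8*q^5 - 8*q^4 + 18*q^3 + 8*q^2 - 6*q + 20
(4) = 9*x^4 - 6*x^3 - 21*x^2 - 14*x - 16
(5) = 4*s^5 - 164*s^3 - 336*s^2 + 592*s + 1344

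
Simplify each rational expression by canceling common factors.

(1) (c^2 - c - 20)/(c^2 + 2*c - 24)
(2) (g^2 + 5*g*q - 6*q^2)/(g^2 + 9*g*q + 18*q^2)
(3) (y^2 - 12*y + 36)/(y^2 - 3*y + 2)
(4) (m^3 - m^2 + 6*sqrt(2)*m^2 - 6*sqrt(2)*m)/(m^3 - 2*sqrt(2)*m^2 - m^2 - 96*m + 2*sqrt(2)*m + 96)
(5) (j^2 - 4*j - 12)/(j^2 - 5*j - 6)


(1) = (c^2 - c - 20)/(c^2 + 2*c - 24)
(2) = (g - q)/(g + 3*q)
(3) = (y^2 - 12*y + 36)/(y^2 - 3*y + 2)
(4) = m/(m - 8*sqrt(2))
(5) = (j + 2)/(j + 1)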